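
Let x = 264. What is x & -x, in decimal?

x = 100001000 = 264
-x (two's complement) = …011111000
AND   = 000001000 = 8
(x & -x isolates the lowest set bit of x.)

8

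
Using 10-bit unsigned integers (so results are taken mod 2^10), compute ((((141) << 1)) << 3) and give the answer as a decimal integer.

141 = 0010001101
→ << 1 (mod 2^10) → 0100011010 = 282
→ << 3 (mod 2^10) → 0011010000 = 208

208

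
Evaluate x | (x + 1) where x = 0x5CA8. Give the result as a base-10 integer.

x = 101110010101000 = 23720
x + 1 = 101110010101001
OR    = 101110010101001 = 23721
(x | (x + 1) sets the lowest cleared bit.)

23721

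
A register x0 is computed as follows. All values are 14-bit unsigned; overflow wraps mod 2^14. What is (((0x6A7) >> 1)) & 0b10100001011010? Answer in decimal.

0x6A7 = 00011010100111
→ >> 1 → 00001101010011 = 851
0b10100001011010 = 10100001011010
→ & → 00000001010010 = 82

82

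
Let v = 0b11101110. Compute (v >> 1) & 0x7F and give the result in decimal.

119

v = 11101110
Shift right by 1: 1110111
Mask low 7 bits: 1110111 = 119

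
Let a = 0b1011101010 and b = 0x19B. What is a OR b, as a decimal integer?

a = 1011101010
0x19B = 0110011011
 OR → 1111111011 = 1019

1019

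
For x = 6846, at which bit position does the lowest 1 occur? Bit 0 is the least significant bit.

6846 = 1101010111110
Trailing zeros: 1, so the lowest set bit is bit 1 (value 2).

1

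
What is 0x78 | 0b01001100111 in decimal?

639

0x78 = 0001111000
b = 1001100111
 OR → 1001111111 = 639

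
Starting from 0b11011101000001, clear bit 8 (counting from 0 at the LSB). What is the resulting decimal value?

x = 11011101000001
bit 8 is currently 1; clear it via x & ~(1 << 8) = x & ~256
→ 11011001000001 = 13889

13889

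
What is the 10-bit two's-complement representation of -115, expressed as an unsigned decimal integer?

909

115 in 10 bits: 0001110011
Invert: 1110001100
Add 1:  1110001101 = 909
(Check: 2^10 - 115 = 1024 - 115 = 909.)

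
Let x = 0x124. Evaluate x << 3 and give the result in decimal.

0x124 = 000100100100
shift left by 3 → 100100100000 = 2336
(equivalently, 292 × 2^3 = 292 × 8)

2336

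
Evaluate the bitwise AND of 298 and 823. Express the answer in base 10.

290

298 = 0100101010
823 = 1100110111
AND → 0100100010 = 290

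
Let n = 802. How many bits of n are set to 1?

802 = 1100100010
Count the 1s: 1 + 1 + 1 + 1 = 4

4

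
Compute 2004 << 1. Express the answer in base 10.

4008

2004 = 011111010100
shift left by 1 → 111110101000 = 4008
(equivalently, 2004 × 2^1 = 2004 × 2)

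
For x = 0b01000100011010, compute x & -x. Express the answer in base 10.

2

x = 1000100011010 = 4378
-x (two's complement) = …0111011100110
AND   = 0000000000010 = 2
(x & -x isolates the lowest set bit of x.)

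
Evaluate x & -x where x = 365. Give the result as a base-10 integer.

1

x = 101101101 = 365
-x (two's complement) = …010010011
AND   = 000000001 = 1
(x & -x isolates the lowest set bit of x.)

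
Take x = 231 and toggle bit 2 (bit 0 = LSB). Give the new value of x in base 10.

227

x = 0000011100111
bit 2 is currently 1; toggle it via x ^ (1 << 2) = x ^ 4
→ 0000011100011 = 227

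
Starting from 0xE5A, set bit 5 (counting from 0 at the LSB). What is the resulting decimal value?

x = 111001011010
bit 5 is currently 0; set it via x | (1 << 5) = x | 32
→ 111001111010 = 3706

3706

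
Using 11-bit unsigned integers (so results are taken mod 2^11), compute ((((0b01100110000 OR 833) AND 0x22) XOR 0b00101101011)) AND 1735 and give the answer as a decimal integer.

67

0b01100110000 = 01100110000
833 = 01101000001
→ OR → 01101110001 = 881
0x22 = 00000100010
→ AND → 00000100000 = 32
0b00101101011 = 00101101011
→ XOR → 00101001011 = 331
1735 = 11011000111
→ AND → 00001000011 = 67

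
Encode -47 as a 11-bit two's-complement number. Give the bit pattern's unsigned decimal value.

47 in 11 bits: 00000101111
Invert: 11111010000
Add 1:  11111010001 = 2001
(Check: 2^11 - 47 = 2048 - 47 = 2001.)

2001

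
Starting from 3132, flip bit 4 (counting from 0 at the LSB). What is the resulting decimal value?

x = 0110000111100
bit 4 is currently 1; toggle it via x ^ (1 << 4) = x ^ 16
→ 0110000101100 = 3116

3116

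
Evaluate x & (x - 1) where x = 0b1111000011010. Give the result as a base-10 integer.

x = 1111000011010 = 7706
x - 1 = 1111000011001
AND   = 1111000011000 = 7704
(x & (x - 1) clears the lowest set bit of x.)

7704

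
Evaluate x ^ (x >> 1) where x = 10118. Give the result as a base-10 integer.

13381

x = 10011110000110 = 10118
x>>1 = 01001111000011
XOR  = 11010001000101 = 13381
(x ^ (x >> 1) gives the standard binary-reflected Gray code of x.)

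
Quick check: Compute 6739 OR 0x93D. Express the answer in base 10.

6739 = 1101001010011
0x93D = 0100100111101
 OR → 1101101111111 = 7039

7039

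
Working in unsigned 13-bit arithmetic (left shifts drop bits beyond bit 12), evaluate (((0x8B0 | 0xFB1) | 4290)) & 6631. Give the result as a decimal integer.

0x8B0 = 0100010110000
0xFB1 = 0111110110001
→ | → 0111110110001 = 4017
4290 = 1000011000010
→ | → 1111111110011 = 8179
6631 = 1100111100111
→ & → 1100111100011 = 6627

6627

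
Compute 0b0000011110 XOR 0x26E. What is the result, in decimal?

a = 0000011110
0x26E = 1001101110
XOR → 1001110000 = 624

624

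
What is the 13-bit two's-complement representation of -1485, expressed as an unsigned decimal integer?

6707

1485 in 13 bits: 0010111001101
Invert: 1101000110010
Add 1:  1101000110011 = 6707
(Check: 2^13 - 1485 = 8192 - 1485 = 6707.)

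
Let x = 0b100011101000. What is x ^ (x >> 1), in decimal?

x = 100011101000 = 2280
x>>1 = 010001110100
XOR  = 110010011100 = 3228
(x ^ (x >> 1) gives the standard binary-reflected Gray code of x.)

3228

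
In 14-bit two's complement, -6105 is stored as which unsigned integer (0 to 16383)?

10279

6105 in 14 bits: 01011111011001
Invert: 10100000100110
Add 1:  10100000100111 = 10279
(Check: 2^14 - 6105 = 16384 - 6105 = 10279.)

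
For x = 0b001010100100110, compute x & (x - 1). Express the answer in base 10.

5412

x = 1010100100110 = 5414
x - 1 = 1010100100101
AND   = 1010100100100 = 5412
(x & (x - 1) clears the lowest set bit of x.)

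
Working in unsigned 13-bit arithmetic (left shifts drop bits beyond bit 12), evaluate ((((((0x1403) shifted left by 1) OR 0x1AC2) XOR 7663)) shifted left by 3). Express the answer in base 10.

6472

0x1403 = 1010000000011
→ shifted left by 1 (mod 2^13) → 0100000000110 = 2054
0x1AC2 = 1101011000010
→ OR → 1101011000110 = 6854
7663 = 1110111101111
→ XOR → 0011100101001 = 1833
→ shifted left by 3 (mod 2^13) → 1100101001000 = 6472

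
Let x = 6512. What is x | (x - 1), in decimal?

x = 1100101110000 = 6512
x - 1 = 1100101101111
OR    = 1100101111111 = 6527
(x | (x - 1) sets all bits below the lowest set bit.)

6527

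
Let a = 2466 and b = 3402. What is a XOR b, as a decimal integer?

2466 = 100110100010
3402 = 110101001010
XOR → 010011101000 = 1256

1256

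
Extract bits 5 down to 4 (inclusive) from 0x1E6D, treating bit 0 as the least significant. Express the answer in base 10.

v = 01111001101101
Shift right by 4: 0111100110
Mask low 2 bits: 10 = 2

2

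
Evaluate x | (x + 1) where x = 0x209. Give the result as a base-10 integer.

x = 1000001001 = 521
x + 1 = 1000001010
OR    = 1000001011 = 523
(x | (x + 1) sets the lowest cleared bit.)

523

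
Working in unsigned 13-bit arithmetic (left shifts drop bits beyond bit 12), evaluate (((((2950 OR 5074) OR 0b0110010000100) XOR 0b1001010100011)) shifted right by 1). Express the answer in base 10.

2950 = 0101110000110
5074 = 1001111010010
→ OR → 1101111010110 = 7126
0b0110010000100 = 0110010000100
→ OR → 1111111010110 = 8150
0b1001010100011 = 1001010100011
→ XOR → 0110101110101 = 3445
→ shifted right by 1 → 0011010111010 = 1722

1722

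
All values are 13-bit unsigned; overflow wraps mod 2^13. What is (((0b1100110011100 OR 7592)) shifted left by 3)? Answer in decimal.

3552

0b1100110011100 = 1100110011100
7592 = 1110110101000
→ OR → 1110110111100 = 7612
→ shifted left by 3 (mod 2^13) → 0110111100000 = 3552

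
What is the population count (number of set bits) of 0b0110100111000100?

7

n = 110100111000100
Count the 1s: 1 + 1 + 1 + 1 + 1 + 1 + 1 = 7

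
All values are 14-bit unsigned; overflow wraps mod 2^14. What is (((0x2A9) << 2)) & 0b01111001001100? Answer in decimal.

2564

0x2A9 = 00001010101001
→ << 2 (mod 2^14) → 00101010100100 = 2724
0b01111001001100 = 01111001001100
→ & → 00101000000100 = 2564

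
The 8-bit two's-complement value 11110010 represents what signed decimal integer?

pattern = 11110010 (MSB is 1 ⇒ negative)
Invert: 00001101, add 1 → 00001110 = 14, so the value is -14.
(Equivalently: 242 - 2^8 = 242 - 256 = -14.)

-14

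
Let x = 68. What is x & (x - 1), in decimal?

x = 1000100 = 68
x - 1 = 1000011
AND   = 1000000 = 64
(x & (x - 1) clears the lowest set bit of x.)

64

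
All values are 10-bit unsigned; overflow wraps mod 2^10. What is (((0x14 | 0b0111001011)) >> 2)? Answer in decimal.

0x14 = 0000010100
0b0111001011 = 0111001011
→ | → 0111011111 = 479
→ >> 2 → 0001110111 = 119

119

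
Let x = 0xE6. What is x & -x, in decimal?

x = 11100110 = 230
-x (two's complement) = …00011010
AND   = 00000010 = 2
(x & -x isolates the lowest set bit of x.)

2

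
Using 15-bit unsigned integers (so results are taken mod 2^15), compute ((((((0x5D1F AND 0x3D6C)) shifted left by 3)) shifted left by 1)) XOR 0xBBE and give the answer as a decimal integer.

0x5D1F = 101110100011111
0x3D6C = 011110101101100
→ AND → 001110100001100 = 7436
→ shifted left by 3 (mod 2^15) → 110100001100000 = 26720
→ shifted left by 1 (mod 2^15) → 101000011000000 = 20672
0xBBE = 000101110111110
→ XOR → 101101101111110 = 23422

23422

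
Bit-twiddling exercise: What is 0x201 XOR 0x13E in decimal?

831

0x201 = 1000000001
0x13E = 0100111110
XOR → 1100111111 = 831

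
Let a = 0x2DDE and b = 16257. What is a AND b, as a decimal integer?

11648

0x2DDE = 10110111011110
16257 = 11111110000001
AND → 10110110000000 = 11648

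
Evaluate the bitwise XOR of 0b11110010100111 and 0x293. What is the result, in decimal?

a = 11110010100111
0x293 = 00001010010011
XOR → 11111000110100 = 15924

15924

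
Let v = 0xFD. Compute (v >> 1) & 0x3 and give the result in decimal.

2

v = 11111101
Shift right by 1: 1111110
Mask low 2 bits: 10 = 2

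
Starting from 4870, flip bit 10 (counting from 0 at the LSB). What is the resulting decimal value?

5894

x = 01001100000110
bit 10 is currently 0; toggle it via x ^ (1 << 10) = x ^ 1024
→ 01011100000110 = 5894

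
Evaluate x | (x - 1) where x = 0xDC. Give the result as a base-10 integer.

x = 11011100 = 220
x - 1 = 11011011
OR    = 11011111 = 223
(x | (x - 1) sets all bits below the lowest set bit.)

223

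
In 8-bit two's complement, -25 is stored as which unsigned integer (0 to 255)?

25 in 8 bits: 00011001
Invert: 11100110
Add 1:  11100111 = 231
(Check: 2^8 - 25 = 256 - 25 = 231.)

231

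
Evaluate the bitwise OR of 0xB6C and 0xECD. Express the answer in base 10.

4077

0xB6C = 101101101100
0xECD = 111011001101
 OR → 111111101101 = 4077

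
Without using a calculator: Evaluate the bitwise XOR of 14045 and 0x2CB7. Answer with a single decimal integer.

6762

14045 = 11011011011101
0x2CB7 = 10110010110111
XOR → 01101001101010 = 6762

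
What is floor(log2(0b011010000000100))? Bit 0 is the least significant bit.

0b011010000000100 = 11010000000100
The topmost 1 is at position 13 (since 2^13 = 8192 ≤ 13316 < 16384).

13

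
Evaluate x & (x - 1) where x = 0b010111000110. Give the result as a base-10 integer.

x = 10111000110 = 1478
x - 1 = 10111000101
AND   = 10111000100 = 1476
(x & (x - 1) clears the lowest set bit of x.)

1476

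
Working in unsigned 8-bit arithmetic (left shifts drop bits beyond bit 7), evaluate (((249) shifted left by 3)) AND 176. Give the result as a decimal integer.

249 = 11111001
→ shifted left by 3 (mod 2^8) → 11001000 = 200
176 = 10110000
→ AND → 10000000 = 128

128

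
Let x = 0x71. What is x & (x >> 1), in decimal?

48

x = 1110001 = 113
x>>1 = 0111000
AND  = 0110000 = 48
(x & (x >> 1) has a 1 wherever x has two consecutive 1 bits.)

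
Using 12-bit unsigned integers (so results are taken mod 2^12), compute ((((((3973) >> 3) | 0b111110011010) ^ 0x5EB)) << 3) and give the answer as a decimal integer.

136

3973 = 111110000101
→ >> 3 → 000111110000 = 496
0b111110011010 = 111110011010
→ | → 111111111010 = 4090
0x5EB = 010111101011
→ ^ → 101000010001 = 2577
→ << 3 (mod 2^12) → 000010001000 = 136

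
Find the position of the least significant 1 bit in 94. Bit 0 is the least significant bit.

94 = 1011110
Trailing zeros: 1, so the lowest set bit is bit 1 (value 2).

1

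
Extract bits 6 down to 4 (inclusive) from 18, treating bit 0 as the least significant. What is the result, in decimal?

1

v = 000010010
Shift right by 4: 00001
Mask low 3 bits: 001 = 1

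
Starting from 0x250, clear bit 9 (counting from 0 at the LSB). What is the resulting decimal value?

x = 1001010000
bit 9 is currently 1; clear it via x & ~(1 << 9) = x & ~512
→ 0001010000 = 80

80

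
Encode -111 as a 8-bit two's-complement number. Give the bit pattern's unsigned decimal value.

111 in 8 bits: 01101111
Invert: 10010000
Add 1:  10010001 = 145
(Check: 2^8 - 111 = 256 - 111 = 145.)

145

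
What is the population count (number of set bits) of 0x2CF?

7

0x2CF = 1011001111
Count the 1s: 1 + 1 + 1 + 1 + 1 + 1 + 1 = 7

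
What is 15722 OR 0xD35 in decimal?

15743

15722 = 11110101101010
0xD35 = 00110100110101
 OR → 11110101111111 = 15743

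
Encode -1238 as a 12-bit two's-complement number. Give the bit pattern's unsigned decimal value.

2858

1238 in 12 bits: 010011010110
Invert: 101100101001
Add 1:  101100101010 = 2858
(Check: 2^12 - 1238 = 4096 - 1238 = 2858.)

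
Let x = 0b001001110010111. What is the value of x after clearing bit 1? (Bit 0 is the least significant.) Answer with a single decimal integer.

5013

x = 001001110010111
bit 1 is currently 1; clear it via x & ~(1 << 1) = x & ~2
→ 001001110010101 = 5013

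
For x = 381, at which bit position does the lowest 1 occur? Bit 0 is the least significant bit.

0

381 = 101111101
Trailing zeros: 0, so the lowest set bit is bit 0 (value 1).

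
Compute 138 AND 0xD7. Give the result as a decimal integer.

138 = 10001010
0xD7 = 11010111
AND → 10000010 = 130

130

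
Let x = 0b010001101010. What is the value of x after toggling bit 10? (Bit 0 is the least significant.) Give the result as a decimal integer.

106

x = 010001101010
bit 10 is currently 1; toggle it via x ^ (1 << 10) = x ^ 1024
→ 000001101010 = 106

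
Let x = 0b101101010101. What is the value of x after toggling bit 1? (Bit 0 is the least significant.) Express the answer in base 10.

x = 101101010101
bit 1 is currently 0; toggle it via x ^ (1 << 1) = x ^ 2
→ 101101010111 = 2903

2903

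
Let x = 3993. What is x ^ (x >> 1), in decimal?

x = 111110011001 = 3993
x>>1 = 011111001100
XOR  = 100001010101 = 2133
(x ^ (x >> 1) gives the standard binary-reflected Gray code of x.)

2133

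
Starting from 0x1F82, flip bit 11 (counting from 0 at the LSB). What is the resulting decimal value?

x = 1111110000010
bit 11 is currently 1; toggle it via x ^ (1 << 11) = x ^ 2048
→ 1011110000010 = 6018

6018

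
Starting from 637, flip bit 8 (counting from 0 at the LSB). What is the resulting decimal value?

x = 1001111101
bit 8 is currently 0; toggle it via x ^ (1 << 8) = x ^ 256
→ 1101111101 = 893

893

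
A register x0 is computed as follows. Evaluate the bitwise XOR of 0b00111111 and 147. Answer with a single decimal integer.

a = 00111111
147 = 10010011
XOR → 10101100 = 172

172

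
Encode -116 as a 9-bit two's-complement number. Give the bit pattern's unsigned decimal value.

116 in 9 bits: 001110100
Invert: 110001011
Add 1:  110001100 = 396
(Check: 2^9 - 116 = 512 - 116 = 396.)

396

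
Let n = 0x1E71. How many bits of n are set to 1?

8

0x1E71 = 1111001110001
Count the 1s: 1 + 1 + 1 + 1 + 1 + 1 + 1 + 1 = 8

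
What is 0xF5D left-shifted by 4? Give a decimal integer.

0xF5D = 0000111101011101
shift left by 4 → 1111010111010000 = 62928
(equivalently, 3933 × 2^4 = 3933 × 16)

62928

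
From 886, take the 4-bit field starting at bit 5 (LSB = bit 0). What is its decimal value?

v = 001101110110
Shift right by 5: 0011011
Mask low 4 bits: 1011 = 11

11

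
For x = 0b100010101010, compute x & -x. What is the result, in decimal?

2

x = 100010101010 = 2218
-x (two's complement) = …011101010110
AND   = 000000000010 = 2
(x & -x isolates the lowest set bit of x.)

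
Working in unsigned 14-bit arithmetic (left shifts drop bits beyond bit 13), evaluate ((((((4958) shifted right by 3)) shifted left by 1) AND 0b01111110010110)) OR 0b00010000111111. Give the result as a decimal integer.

1215

4958 = 01001101011110
→ shifted right by 3 → 00001001101011 = 619
→ shifted left by 1 (mod 2^14) → 00010011010110 = 1238
0b01111110010110 = 01111110010110
→ AND → 00010010010110 = 1174
0b00010000111111 = 00010000111111
→ OR → 00010010111111 = 1215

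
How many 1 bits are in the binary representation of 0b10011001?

n = 10011001
Count the 1s: 1 + 1 + 1 + 1 = 4

4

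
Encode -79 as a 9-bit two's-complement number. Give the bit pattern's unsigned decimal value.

79 in 9 bits: 001001111
Invert: 110110000
Add 1:  110110001 = 433
(Check: 2^9 - 79 = 512 - 79 = 433.)

433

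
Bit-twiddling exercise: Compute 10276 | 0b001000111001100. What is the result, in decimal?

10276 = 10100000100100
b = 01000111001100
 OR → 11100111101100 = 14828

14828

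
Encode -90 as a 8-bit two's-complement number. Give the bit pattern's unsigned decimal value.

90 in 8 bits: 01011010
Invert: 10100101
Add 1:  10100110 = 166
(Check: 2^8 - 90 = 256 - 90 = 166.)

166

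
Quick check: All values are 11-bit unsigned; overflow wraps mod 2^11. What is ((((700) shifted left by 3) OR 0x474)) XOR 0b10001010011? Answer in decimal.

700 = 01010111100
→ shifted left by 3 (mod 2^11) → 10111100000 = 1504
0x474 = 10001110100
→ OR → 10111110100 = 1524
0b10001010011 = 10001010011
→ XOR → 00110100111 = 423

423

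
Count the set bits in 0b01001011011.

n = 1001011011
Count the 1s: 1 + 1 + 1 + 1 + 1 + 1 = 6

6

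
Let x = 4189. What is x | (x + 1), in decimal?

4191

x = 1000001011101 = 4189
x + 1 = 1000001011110
OR    = 1000001011111 = 4191
(x | (x + 1) sets the lowest cleared bit.)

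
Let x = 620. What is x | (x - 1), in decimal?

623

x = 1001101100 = 620
x - 1 = 1001101011
OR    = 1001101111 = 623
(x | (x - 1) sets all bits below the lowest set bit.)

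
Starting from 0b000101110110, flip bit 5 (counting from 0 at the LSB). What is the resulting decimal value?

x = 000101110110
bit 5 is currently 1; toggle it via x ^ (1 << 5) = x ^ 32
→ 000101010110 = 342

342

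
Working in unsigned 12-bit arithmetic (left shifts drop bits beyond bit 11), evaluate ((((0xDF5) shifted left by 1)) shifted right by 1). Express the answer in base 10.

0xDF5 = 110111110101
→ shifted left by 1 (mod 2^12) → 101111101010 = 3050
→ shifted right by 1 → 010111110101 = 1525

1525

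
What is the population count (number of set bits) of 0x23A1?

6

0x23A1 = 10001110100001
Count the 1s: 1 + 1 + 1 + 1 + 1 + 1 = 6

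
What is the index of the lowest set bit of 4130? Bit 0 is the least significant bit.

4130 = 1000000100010
Trailing zeros: 1, so the lowest set bit is bit 1 (value 2).

1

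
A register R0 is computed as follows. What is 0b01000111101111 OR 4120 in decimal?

4607

a = 1000111101111
4120 = 1000000011000
 OR → 1000111111111 = 4607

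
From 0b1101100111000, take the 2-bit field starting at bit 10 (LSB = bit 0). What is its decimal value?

2

v = 1101100111000
Shift right by 10: 110
Mask low 2 bits: 10 = 2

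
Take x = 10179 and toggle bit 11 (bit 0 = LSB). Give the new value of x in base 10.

12227

x = 10011111000011
bit 11 is currently 0; toggle it via x ^ (1 << 11) = x ^ 2048
→ 10111111000011 = 12227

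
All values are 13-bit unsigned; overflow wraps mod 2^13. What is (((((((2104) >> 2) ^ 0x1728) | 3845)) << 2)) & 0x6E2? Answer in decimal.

2104 = 0100000111000
→ >> 2 → 0001000001110 = 526
0x1728 = 1011100101000
→ ^ → 1010100100110 = 5414
3845 = 0111100000101
→ | → 1111100100111 = 7975
→ << 2 (mod 2^13) → 1110010011100 = 7324
0x6E2 = 0011011100010
→ & → 0010010000000 = 1152

1152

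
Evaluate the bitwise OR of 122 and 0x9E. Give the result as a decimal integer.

122 = 01111010
0x9E = 10011110
 OR → 11111110 = 254

254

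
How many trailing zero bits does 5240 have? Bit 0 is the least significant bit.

3

5240 = 1010001111000
Trailing zeros: 3, so the lowest set bit is bit 3 (value 8).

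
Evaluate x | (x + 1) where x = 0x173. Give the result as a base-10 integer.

375

x = 101110011 = 371
x + 1 = 101110100
OR    = 101110111 = 375
(x | (x + 1) sets the lowest cleared bit.)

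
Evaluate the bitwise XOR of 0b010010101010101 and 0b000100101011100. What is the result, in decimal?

a = 10010101010101
b = 00100101011100
XOR → 10110000001001 = 11273

11273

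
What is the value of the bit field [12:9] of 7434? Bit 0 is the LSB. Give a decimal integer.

v = 1110100001010
Shift right by 9: 1110
Mask low 4 bits: 1110 = 14

14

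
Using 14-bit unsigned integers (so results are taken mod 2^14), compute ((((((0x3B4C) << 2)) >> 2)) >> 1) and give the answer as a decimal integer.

0x3B4C = 11101101001100
→ << 2 (mod 2^14) → 10110100110000 = 11568
→ >> 2 → 00101101001100 = 2892
→ >> 1 → 00010110100110 = 1446

1446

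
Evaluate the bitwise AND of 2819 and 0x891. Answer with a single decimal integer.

2049

2819 = 101100000011
0x891 = 100010010001
AND → 100000000001 = 2049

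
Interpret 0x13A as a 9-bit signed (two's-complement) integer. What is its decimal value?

pattern = 100111010 (MSB is 1 ⇒ negative)
Invert: 011000101, add 1 → 011000110 = 198, so the value is -198.
(Equivalently: 314 - 2^9 = 314 - 512 = -198.)

-198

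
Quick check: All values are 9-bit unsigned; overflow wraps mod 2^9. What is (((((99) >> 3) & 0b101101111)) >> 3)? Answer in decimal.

99 = 001100011
→ >> 3 → 000001100 = 12
0b101101111 = 101101111
→ & → 000001100 = 12
→ >> 3 → 000000001 = 1

1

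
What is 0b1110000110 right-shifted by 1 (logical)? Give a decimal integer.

451

x = 1110000110
shift right by 1 → 0111000011 = 451
(equivalently, floor(902 / 2))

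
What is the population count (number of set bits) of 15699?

15699 = 11110101010011
Count the 1s: 1 + 1 + 1 + 1 + 1 + 1 + 1 + 1 + 1 = 9

9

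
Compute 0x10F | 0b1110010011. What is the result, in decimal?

927

0x10F = 0100001111
b = 1110010011
 OR → 1110011111 = 927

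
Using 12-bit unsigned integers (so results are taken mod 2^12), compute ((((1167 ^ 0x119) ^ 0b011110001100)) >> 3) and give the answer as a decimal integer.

1167 = 010010001111
0x119 = 000100011001
→ ^ → 010110010110 = 1430
0b011110001100 = 011110001100
→ ^ → 001000011010 = 538
→ >> 3 → 000001000011 = 67

67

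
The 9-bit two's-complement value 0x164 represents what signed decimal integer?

-156

pattern = 101100100 (MSB is 1 ⇒ negative)
Invert: 010011011, add 1 → 010011100 = 156, so the value is -156.
(Equivalently: 356 - 2^9 = 356 - 512 = -156.)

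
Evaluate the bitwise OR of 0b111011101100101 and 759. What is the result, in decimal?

30711

a = 111011101100101
759 = 000001011110111
 OR → 111011111110111 = 30711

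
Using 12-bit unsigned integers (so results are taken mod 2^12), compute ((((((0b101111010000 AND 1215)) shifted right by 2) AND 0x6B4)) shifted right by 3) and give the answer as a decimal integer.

0b101111010000 = 101111010000
1215 = 010010111111
→ AND → 000010010000 = 144
→ shifted right by 2 → 000000100100 = 36
0x6B4 = 011010110100
→ AND → 000000100100 = 36
→ shifted right by 3 → 000000000100 = 4

4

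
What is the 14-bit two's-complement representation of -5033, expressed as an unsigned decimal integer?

5033 in 14 bits: 01001110101001
Invert: 10110001010110
Add 1:  10110001010111 = 11351
(Check: 2^14 - 5033 = 16384 - 5033 = 11351.)

11351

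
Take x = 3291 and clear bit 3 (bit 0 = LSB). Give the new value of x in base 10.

3283

x = 0110011011011
bit 3 is currently 1; clear it via x & ~(1 << 3) = x & ~8
→ 0110011010011 = 3283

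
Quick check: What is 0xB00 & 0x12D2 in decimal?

0xB00 = 0101100000000
0x12D2 = 1001011010010
AND → 0001000000000 = 512

512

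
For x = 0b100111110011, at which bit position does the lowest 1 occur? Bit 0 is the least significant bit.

0

0b100111110011 = 100111110011
Trailing zeros: 0, so the lowest set bit is bit 0 (value 1).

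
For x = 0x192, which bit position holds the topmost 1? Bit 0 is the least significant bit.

8

0x192 = 110010010
The topmost 1 is at position 8 (since 2^8 = 256 ≤ 402 < 512).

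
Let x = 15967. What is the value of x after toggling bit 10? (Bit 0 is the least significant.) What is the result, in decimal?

x = 11111001011111
bit 10 is currently 1; toggle it via x ^ (1 << 10) = x ^ 1024
→ 11101001011111 = 14943

14943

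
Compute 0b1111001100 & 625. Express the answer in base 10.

576

a = 1111001100
625 = 1001110001
AND → 1001000000 = 576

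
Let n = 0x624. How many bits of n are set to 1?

4

0x624 = 11000100100
Count the 1s: 1 + 1 + 1 + 1 = 4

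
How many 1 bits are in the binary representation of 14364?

14364 = 11100000011100
Count the 1s: 1 + 1 + 1 + 1 + 1 + 1 = 6

6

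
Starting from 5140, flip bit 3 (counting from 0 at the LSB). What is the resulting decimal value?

x = 1010000010100
bit 3 is currently 0; toggle it via x ^ (1 << 3) = x ^ 8
→ 1010000011100 = 5148

5148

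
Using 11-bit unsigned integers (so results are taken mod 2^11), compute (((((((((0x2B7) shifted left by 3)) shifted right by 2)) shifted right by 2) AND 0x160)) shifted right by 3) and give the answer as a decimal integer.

0x2B7 = 01010110111
→ shifted left by 3 (mod 2^11) → 10110111000 = 1464
→ shifted right by 2 → 00101101110 = 366
→ shifted right by 2 → 00001011011 = 91
0x160 = 00101100000
→ AND → 00001000000 = 64
→ shifted right by 3 → 00000001000 = 8

8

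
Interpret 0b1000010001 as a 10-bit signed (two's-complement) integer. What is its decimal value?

pattern = 1000010001 (MSB is 1 ⇒ negative)
Invert: 0111101110, add 1 → 0111101111 = 495, so the value is -495.
(Equivalently: 529 - 2^10 = 529 - 1024 = -495.)

-495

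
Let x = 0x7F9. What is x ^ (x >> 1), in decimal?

x = 11111111001 = 2041
x>>1 = 01111111100
XOR  = 10000000101 = 1029
(x ^ (x >> 1) gives the standard binary-reflected Gray code of x.)

1029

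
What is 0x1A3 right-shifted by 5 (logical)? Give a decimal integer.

0x1A3 = 110100011
shift right by 5 → 000001101 = 13
(equivalently, floor(419 / 32))

13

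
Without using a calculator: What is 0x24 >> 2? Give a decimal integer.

9

0x24 = 100100
shift right by 2 → 001001 = 9
(equivalently, floor(36 / 4))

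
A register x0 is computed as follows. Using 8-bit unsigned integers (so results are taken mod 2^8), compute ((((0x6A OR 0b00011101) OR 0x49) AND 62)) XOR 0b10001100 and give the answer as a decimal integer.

178

0x6A = 01101010
0b00011101 = 00011101
→ OR → 01111111 = 127
0x49 = 01001001
→ OR → 01111111 = 127
62 = 00111110
→ AND → 00111110 = 62
0b10001100 = 10001100
→ XOR → 10110010 = 178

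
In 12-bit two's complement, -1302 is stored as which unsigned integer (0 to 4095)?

2794

1302 in 12 bits: 010100010110
Invert: 101011101001
Add 1:  101011101010 = 2794
(Check: 2^12 - 1302 = 4096 - 1302 = 2794.)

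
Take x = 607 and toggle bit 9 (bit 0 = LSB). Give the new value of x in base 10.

95

x = 01001011111
bit 9 is currently 1; toggle it via x ^ (1 << 9) = x ^ 512
→ 00001011111 = 95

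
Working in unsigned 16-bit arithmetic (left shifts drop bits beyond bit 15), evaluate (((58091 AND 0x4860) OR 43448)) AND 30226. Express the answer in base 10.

24592

58091 = 1110001011101011
0x4860 = 0100100001100000
→ AND → 0100000001100000 = 16480
43448 = 1010100110111000
→ OR → 1110100111111000 = 59896
30226 = 0111011000010010
→ AND → 0110000000010000 = 24592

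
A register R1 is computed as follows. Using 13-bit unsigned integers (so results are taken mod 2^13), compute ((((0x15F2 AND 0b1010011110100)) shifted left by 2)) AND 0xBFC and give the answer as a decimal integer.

0x15F2 = 1010111110010
0b1010011110100 = 1010011110100
→ AND → 1010011110000 = 5360
→ shifted left by 2 (mod 2^13) → 1001111000000 = 5056
0xBFC = 0101111111100
→ AND → 0001111000000 = 960

960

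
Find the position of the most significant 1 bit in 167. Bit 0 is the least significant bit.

7

167 = 10100111
The topmost 1 is at position 7 (since 2^7 = 128 ≤ 167 < 256).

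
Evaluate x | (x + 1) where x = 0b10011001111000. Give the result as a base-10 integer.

9849

x = 10011001111000 = 9848
x + 1 = 10011001111001
OR    = 10011001111001 = 9849
(x | (x + 1) sets the lowest cleared bit.)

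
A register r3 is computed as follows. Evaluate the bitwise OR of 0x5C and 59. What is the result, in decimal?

0x5C = 1011100
59 = 0111011
 OR → 1111111 = 127

127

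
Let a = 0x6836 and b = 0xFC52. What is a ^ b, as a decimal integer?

0x6836 = 0110100000110110
0xFC52 = 1111110001010010
XOR → 1001010001100100 = 37988

37988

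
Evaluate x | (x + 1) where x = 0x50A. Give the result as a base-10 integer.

1291

x = 10100001010 = 1290
x + 1 = 10100001011
OR    = 10100001011 = 1291
(x | (x + 1) sets the lowest cleared bit.)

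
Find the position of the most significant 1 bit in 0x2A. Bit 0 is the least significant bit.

0x2A = 101010
The topmost 1 is at position 5 (since 2^5 = 32 ≤ 42 < 64).

5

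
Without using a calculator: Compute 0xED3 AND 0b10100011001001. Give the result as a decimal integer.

0xED3 = 00111011010011
b = 10100011001001
AND → 00100011000001 = 2241

2241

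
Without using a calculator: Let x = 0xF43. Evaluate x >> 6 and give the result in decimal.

0xF43 = 111101000011
shift right by 6 → 000000111101 = 61
(equivalently, floor(3907 / 64))

61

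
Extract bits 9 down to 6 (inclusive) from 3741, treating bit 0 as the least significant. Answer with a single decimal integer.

v = 111010011101
Shift right by 6: 111010
Mask low 4 bits: 1010 = 10

10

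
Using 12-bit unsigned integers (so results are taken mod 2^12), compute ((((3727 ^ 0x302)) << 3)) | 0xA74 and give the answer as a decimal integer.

3727 = 111010001111
0x302 = 001100000010
→ ^ → 110110001101 = 3469
→ << 3 (mod 2^12) → 110001101000 = 3176
0xA74 = 101001110100
→ | → 111001111100 = 3708

3708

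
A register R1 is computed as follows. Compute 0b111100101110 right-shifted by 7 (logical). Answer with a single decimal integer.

x = 111100101110
shift right by 7 → 000000011110 = 30
(equivalently, floor(3886 / 128))

30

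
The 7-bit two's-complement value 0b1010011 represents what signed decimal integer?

-45

pattern = 1010011 (MSB is 1 ⇒ negative)
Invert: 0101100, add 1 → 0101101 = 45, so the value is -45.
(Equivalently: 83 - 2^7 = 83 - 128 = -45.)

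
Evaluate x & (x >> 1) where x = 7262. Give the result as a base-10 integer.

3086

x = 1110001011110 = 7262
x>>1 = 0111000101111
AND  = 0110000001110 = 3086
(x & (x >> 1) has a 1 wherever x has two consecutive 1 bits.)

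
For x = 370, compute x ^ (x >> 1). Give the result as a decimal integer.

459

x = 101110010 = 370
x>>1 = 010111001
XOR  = 111001011 = 459
(x ^ (x >> 1) gives the standard binary-reflected Gray code of x.)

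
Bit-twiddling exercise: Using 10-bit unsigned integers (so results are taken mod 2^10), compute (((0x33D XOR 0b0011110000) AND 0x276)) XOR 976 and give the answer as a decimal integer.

404

0x33D = 1100111101
0b0011110000 = 0011110000
→ XOR → 1111001101 = 973
0x276 = 1001110110
→ AND → 1001000100 = 580
976 = 1111010000
→ XOR → 0110010100 = 404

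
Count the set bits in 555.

555 = 1000101011
Count the 1s: 1 + 1 + 1 + 1 + 1 = 5

5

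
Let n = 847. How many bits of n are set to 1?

847 = 1101001111
Count the 1s: 1 + 1 + 1 + 1 + 1 + 1 + 1 = 7

7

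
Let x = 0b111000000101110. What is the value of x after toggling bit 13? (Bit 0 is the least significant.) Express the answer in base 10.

20526

x = 111000000101110
bit 13 is currently 1; toggle it via x ^ (1 << 13) = x ^ 8192
→ 101000000101110 = 20526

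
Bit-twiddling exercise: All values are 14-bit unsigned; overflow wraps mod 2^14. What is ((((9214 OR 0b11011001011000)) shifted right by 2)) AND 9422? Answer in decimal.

1230

9214 = 10001111111110
0b11011001011000 = 11011001011000
→ OR → 11011111111110 = 14334
→ shifted right by 2 → 00110111111111 = 3583
9422 = 10010011001110
→ AND → 00010011001110 = 1230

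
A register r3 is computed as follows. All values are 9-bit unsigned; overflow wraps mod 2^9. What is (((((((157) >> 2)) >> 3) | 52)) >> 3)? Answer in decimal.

157 = 010011101
→ >> 2 → 000100111 = 39
→ >> 3 → 000000100 = 4
52 = 000110100
→ | → 000110100 = 52
→ >> 3 → 000000110 = 6

6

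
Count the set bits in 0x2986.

0x2986 = 10100110000110
Count the 1s: 1 + 1 + 1 + 1 + 1 + 1 = 6

6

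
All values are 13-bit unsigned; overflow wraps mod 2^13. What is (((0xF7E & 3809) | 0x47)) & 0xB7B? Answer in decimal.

0xF7E = 0111101111110
3809 = 0111011100001
→ & → 0111001100000 = 3680
0x47 = 0000001000111
→ | → 0111001100111 = 3687
0xB7B = 0101101111011
→ & → 0101001100011 = 2659

2659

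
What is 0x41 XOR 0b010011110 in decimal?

223

0x41 = 01000001
b = 10011110
XOR → 11011111 = 223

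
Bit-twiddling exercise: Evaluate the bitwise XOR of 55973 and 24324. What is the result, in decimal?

55973 = 1101101010100101
24324 = 0101111100000100
XOR → 1000010110100001 = 34209

34209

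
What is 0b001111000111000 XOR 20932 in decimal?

20476

a = 001111000111000
20932 = 101000111000100
XOR → 100111111111100 = 20476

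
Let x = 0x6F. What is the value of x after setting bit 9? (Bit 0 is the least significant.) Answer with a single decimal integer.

623

x = 0001101111
bit 9 is currently 0; set it via x | (1 << 9) = x | 512
→ 1001101111 = 623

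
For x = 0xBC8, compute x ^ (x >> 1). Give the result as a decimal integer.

x = 101111001000 = 3016
x>>1 = 010111100100
XOR  = 111000101100 = 3628
(x ^ (x >> 1) gives the standard binary-reflected Gray code of x.)

3628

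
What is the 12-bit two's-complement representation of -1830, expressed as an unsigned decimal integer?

2266

1830 in 12 bits: 011100100110
Invert: 100011011001
Add 1:  100011011010 = 2266
(Check: 2^12 - 1830 = 4096 - 1830 = 2266.)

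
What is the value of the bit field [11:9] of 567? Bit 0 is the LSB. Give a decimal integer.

v = 0001000110111
Shift right by 9: 0001
Mask low 3 bits: 001 = 1

1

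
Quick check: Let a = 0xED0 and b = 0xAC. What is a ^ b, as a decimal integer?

3708

0xED0 = 111011010000
0xAC = 000010101100
XOR → 111001111100 = 3708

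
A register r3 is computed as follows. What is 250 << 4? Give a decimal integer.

4000

250 = 000011111010
shift left by 4 → 111110100000 = 4000
(equivalently, 250 × 2^4 = 250 × 16)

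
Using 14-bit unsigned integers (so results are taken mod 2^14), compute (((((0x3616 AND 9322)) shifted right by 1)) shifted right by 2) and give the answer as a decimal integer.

0x3616 = 11011000010110
9322 = 10010001101010
→ AND → 10010000000010 = 9218
→ shifted right by 1 → 01001000000001 = 4609
→ shifted right by 2 → 00010010000000 = 1152

1152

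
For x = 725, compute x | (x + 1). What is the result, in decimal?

727

x = 1011010101 = 725
x + 1 = 1011010110
OR    = 1011010111 = 727
(x | (x + 1) sets the lowest cleared bit.)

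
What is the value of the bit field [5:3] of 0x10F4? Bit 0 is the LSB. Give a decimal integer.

v = 1000011110100
Shift right by 3: 1000011110
Mask low 3 bits: 110 = 6

6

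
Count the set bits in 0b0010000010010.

n = 10000010010
Count the 1s: 1 + 1 + 1 = 3

3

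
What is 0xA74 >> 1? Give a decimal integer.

1338

0xA74 = 101001110100
shift right by 1 → 010100111010 = 1338
(equivalently, floor(2676 / 2))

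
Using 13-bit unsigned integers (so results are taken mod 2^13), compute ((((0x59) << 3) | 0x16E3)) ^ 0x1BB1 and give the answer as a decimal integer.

0x59 = 0000001011001
→ << 3 (mod 2^13) → 0001011001000 = 712
0x16E3 = 1011011100011
→ | → 1011011101011 = 5867
0x1BB1 = 1101110110001
→ ^ → 0110101011010 = 3418

3418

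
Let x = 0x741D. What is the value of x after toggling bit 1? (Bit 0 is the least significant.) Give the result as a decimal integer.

x = 0111010000011101
bit 1 is currently 0; toggle it via x ^ (1 << 1) = x ^ 2
→ 0111010000011111 = 29727

29727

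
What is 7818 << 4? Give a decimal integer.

7818 = 00001111010001010
shift left by 4 → 11110100010100000 = 125088
(equivalently, 7818 × 2^4 = 7818 × 16)

125088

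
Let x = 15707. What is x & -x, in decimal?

x = 11110101011011 = 15707
-x (two's complement) = …00001010100101
AND   = 00000000000001 = 1
(x & -x isolates the lowest set bit of x.)

1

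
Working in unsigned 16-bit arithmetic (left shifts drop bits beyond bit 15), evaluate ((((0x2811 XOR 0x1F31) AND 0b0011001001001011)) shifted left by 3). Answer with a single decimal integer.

0x2811 = 0010100000010001
0x1F31 = 0001111100110001
→ XOR → 0011011100100000 = 14112
0b0011001001001011 = 0011001001001011
→ AND → 0011001000000000 = 12800
→ shifted left by 3 (mod 2^16) → 1001000000000000 = 36864

36864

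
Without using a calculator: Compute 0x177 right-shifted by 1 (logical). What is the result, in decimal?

187

0x177 = 101110111
shift right by 1 → 010111011 = 187
(equivalently, floor(375 / 2))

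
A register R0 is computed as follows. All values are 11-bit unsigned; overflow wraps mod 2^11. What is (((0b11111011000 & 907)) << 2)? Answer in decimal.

1568

0b11111011000 = 11111011000
907 = 01110001011
→ & → 01110001000 = 904
→ << 2 (mod 2^11) → 11000100000 = 1568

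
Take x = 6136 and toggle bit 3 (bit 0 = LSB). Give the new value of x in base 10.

6128

x = 001011111111000
bit 3 is currently 1; toggle it via x ^ (1 << 3) = x ^ 8
→ 001011111110000 = 6128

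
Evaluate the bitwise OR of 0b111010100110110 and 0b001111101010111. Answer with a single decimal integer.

a = 111010100110110
b = 001111101010111
 OR → 111111101110111 = 32631

32631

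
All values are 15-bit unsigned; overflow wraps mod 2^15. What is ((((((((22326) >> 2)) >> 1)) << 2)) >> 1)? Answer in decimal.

22326 = 101011100110110
→ >> 2 → 001010111001101 = 5581
→ >> 1 → 000101011100110 = 2790
→ << 2 (mod 2^15) → 010101110011000 = 11160
→ >> 1 → 001010111001100 = 5580

5580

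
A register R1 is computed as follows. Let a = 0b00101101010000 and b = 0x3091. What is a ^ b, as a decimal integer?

a = 00101101010000
0x3091 = 11000010010001
XOR → 11101111000001 = 15297

15297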